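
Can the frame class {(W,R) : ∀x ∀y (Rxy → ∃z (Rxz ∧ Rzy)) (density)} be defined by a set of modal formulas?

Yes, by □□p → □p

The condition is density. A defining modal formula is □□p → □p.
Suppose □□p→□p is valid. Take Rxy and set V(p)={w : xR²w}. Then □□p at x, so □p at x, so p at y, i.e. ∃z(Rxz∧Rzy).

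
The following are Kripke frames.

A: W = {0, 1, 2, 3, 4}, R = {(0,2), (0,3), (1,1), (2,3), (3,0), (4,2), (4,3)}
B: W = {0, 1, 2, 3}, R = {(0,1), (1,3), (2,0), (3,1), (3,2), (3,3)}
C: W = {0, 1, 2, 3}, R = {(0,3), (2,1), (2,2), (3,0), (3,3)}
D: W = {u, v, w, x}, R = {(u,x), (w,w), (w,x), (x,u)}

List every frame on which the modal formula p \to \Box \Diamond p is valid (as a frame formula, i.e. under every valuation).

none

This is the axiom for symmetry; its first-order frame correspondent is \forall x \forall y (Rxy \to Ryx).
A: fails — R02 but not R20.
B: fails — R32 but not R23.
C: fails — R21 but not R12.
D: fails — Rwx but not Rxw.
Valid on no frame.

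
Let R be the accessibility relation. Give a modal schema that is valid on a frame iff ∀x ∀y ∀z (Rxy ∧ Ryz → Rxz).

□s → □□s

The condition is transitivity. The 4 schema □s → □□s defines it.
Suppose □s→□□s is valid. Take Rxy, Ryz and set V(s)={w : Rxw}. Then □s at x, so □□s at x, so □s at y, so s at z, i.e. Rxz.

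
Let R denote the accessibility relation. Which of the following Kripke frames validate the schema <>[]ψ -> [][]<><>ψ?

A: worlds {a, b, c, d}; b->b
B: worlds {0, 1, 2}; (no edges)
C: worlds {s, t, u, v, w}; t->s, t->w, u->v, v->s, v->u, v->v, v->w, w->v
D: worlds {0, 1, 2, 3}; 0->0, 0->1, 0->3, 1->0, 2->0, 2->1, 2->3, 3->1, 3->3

A, B, D

Frame correspondent (Sahlqvist): forall x forall y forall z ((xRy & x R^2 z) -> exists w (yRw & z R^2 w)) — i.e. a generalized confluence (Geach) condition.
A: holds.
B: holds.
C: fails — tRs, tR²v but no w* with sRw* and vR²w*.
D: holds.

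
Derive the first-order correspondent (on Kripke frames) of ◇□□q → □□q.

This is a Sahlqvist (Geach-type) schema ◇^1□^2q → □^2◇^0q.
Minimal-valuation argument: fix x; take any y with xR^1y and any z with xR^2z. Set V(q) to the set of worlds R-reachable from y in exactly 2 steps. Then □^2q holds at y, so the antecedent holds at x; validity forces ◇^0q at z, giving a w with zR^0w and yR^2w.
First-order correspondent: ∀x ∀y ∀z ((xRy ∧ xR²z) → ∃w (yR²w ∧ z = w)).

∀x ∀y ∀z ((xRy ∧ xR²z) → ∃w (yR²w ∧ z = w))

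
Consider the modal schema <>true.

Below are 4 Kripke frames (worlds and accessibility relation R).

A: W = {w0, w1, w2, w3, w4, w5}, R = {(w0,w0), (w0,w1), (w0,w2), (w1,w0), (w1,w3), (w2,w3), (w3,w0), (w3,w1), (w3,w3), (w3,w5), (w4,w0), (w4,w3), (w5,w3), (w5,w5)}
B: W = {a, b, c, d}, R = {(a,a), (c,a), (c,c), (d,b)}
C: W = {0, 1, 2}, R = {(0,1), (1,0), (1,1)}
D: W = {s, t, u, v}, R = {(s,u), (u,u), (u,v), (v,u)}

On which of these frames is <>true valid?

A

Frame correspondent (Sahlqvist): forall x exists y Rxy — i.e. seriality.
A: ✓.
B: fails — world b has no successor.
C: fails — world 2 has no successor.
D: fails — world t has no successor.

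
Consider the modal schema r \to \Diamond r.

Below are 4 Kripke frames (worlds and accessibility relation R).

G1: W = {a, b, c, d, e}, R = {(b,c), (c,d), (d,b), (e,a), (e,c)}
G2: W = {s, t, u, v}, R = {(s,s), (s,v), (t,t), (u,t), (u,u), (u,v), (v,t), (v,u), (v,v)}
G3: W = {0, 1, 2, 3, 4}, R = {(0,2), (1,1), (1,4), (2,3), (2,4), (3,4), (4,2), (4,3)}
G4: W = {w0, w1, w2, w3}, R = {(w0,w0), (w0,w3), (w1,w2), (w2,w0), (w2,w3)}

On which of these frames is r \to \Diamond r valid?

G2

Frame correspondent (Sahlqvist): \forall x Rxx — i.e. reflexivity.
G1: fails — world a does not see itself.
G2: ✓.
G3: fails — world 0 does not see itself.
G4: fails — world w1 does not see itself.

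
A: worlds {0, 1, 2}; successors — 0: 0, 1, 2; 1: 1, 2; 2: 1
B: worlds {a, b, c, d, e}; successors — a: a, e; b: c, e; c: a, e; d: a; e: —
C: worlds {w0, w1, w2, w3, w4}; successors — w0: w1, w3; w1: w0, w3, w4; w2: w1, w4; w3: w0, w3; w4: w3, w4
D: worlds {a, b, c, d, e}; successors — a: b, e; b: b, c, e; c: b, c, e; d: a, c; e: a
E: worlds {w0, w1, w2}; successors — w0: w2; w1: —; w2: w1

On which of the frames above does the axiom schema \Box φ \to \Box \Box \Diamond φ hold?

A

The schema corresponds to a generalized confluence (Geach) condition: \forall x \forall z (x R^2 z \to \exists w (xRw \wedge zRw)).
A: condition met.
B: fails — aR²e but no w with aRw and eRw.
C: fails — w2R²w3 but no w with w2Rw and w3Rw.
D: fails — aR²e but no w with aRw and eRw.
E: fails — w0R²w1 but no w with w0Rw and w1Rw.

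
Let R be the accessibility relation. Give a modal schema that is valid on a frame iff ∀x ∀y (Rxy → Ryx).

r → □◇r

This is symmetry; the standard corresponding axiom is B: r → □◇r.
Suppose r→□◇r is valid. Take Rxy and set V(r)={x}. Then r at x, so □◇r at x, so ◇r at y, so some z with Ryz has r; z=x, i.e. Ryx.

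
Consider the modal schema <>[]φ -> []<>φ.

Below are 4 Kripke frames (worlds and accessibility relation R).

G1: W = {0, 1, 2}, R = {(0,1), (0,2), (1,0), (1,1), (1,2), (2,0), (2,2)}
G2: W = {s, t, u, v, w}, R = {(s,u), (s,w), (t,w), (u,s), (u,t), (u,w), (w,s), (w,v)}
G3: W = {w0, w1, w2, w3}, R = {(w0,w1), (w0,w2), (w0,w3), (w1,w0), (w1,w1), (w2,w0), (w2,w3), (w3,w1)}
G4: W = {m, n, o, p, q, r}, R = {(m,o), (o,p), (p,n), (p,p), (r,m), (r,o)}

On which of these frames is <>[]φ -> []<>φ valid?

G1

The schema corresponds to convergence: forall x forall y forall z (Rxy & Rxz -> exists w (Ryw & Rzw)).
G1: ✓.
G2: fails — Ruw and Rut but w and t have no common successor.
G3: fails — Rw0w2 and Rw0w3 but w2 and w3 have no common successor.
G4: fails — Rpn and Rpn but n and n have no common successor.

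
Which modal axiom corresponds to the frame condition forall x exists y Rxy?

A defining formula is □p → ◇p (the D axiom).
Suppose □p→◇p is valid. At any x set V(p)=W. Then □p at x, so ◇p at x, so x has a successor.

□p → ◇p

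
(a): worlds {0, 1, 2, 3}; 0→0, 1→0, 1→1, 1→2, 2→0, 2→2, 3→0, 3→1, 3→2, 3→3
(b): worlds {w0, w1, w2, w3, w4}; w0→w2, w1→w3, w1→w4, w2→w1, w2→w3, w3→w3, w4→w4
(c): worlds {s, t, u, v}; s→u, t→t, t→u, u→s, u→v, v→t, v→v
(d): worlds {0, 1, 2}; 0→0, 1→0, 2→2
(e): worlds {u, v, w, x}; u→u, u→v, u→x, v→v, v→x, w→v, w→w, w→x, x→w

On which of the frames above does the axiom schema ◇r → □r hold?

(d)

The schema corresponds to partial functionality: ∀x ∀y ∀z (Rxy ∧ Rxz → y = z).
(a): fails — 1 sees both 0 and 1.
(b): fails — w1 sees both w3 and w4.
(c): fails — t sees both t and u.
(d): satisfies the condition.
(e): fails — u sees both u and v.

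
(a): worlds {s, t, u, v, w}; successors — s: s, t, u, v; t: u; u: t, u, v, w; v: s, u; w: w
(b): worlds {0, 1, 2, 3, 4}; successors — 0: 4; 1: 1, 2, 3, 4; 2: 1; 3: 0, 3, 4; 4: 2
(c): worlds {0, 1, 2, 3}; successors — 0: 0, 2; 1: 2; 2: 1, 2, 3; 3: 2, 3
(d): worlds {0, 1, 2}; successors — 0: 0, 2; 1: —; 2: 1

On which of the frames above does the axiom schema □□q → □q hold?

Frame correspondent (Sahlqvist): ∀x ∀y (Rxy → ∃z (Rxz ∧ Rzy)) — i.e. density.
(a): ✓.
(b): fails — R04 but no z with R0z and Rz4.
(c): ✓.
(d): fails — R21 but no z with R2z and Rz1.
Valid on: (a), (c).

(a), (c)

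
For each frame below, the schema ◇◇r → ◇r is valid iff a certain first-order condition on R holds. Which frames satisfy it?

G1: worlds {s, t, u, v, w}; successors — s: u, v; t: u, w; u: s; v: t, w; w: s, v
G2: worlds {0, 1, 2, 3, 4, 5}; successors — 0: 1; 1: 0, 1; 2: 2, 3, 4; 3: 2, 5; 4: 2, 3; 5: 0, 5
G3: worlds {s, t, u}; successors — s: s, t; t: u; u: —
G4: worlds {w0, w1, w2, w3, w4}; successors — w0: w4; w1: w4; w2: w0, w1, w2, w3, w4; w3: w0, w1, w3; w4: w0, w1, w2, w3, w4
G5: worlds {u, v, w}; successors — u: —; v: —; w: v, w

This is the axiom for transitivity; its first-order frame correspondent is ∀x ∀y ∀z (Rxy ∧ Ryz → Rxz).
G1: fails — Rvw and Rwv but not Rvv.
G2: fails — R32 and R23 but not R33.
G3: fails — Rst and Rtu but not Rsu.
G4: fails — Rw0w4 and Rw4w1 but not Rw0w1.
G5: satisfies the condition.
Valid on: G5.

G5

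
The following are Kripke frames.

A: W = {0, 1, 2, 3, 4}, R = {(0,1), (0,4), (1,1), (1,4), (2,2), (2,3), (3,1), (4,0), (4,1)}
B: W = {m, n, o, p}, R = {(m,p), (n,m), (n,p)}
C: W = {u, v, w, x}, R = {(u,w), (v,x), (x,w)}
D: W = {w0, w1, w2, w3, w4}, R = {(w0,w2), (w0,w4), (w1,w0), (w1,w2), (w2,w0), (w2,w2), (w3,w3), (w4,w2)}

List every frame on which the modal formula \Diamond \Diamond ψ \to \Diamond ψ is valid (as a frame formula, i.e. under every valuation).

B

Frame correspondent (Sahlqvist): \forall x \forall y \forall z (Rxy \wedge Ryz \to Rxz) — i.e. transitivity.
A: fails — R31 and R14 but not R34.
B: ✓.
C: fails — Rvx and Rxw but not Rvw.
D: fails — Rw1w0 and Rw0w4 but not Rw1w4.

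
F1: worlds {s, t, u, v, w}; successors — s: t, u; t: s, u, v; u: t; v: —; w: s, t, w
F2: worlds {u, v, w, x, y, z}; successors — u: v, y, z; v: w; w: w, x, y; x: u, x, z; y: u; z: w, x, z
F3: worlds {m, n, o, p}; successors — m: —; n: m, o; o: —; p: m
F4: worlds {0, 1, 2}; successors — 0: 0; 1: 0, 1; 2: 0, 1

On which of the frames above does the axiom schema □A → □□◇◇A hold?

This is the axiom for a generalized confluence (Geach) condition; its first-order frame correspondent is ∀x ∀z (xR²z → ∃w (xRw ∧ zR²w)).
F1: fails — sR²v but no w* with sRw* and vR²w*.
F2: fails — vR²y but no t with vRt and yR²t.
F3: condition met.
F4: condition met.
Valid on: F3, F4.

F3, F4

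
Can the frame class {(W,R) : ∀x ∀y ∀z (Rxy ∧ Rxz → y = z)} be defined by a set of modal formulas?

Yes, by ◇q → □q

Yes: it is partial functionality, defined by the CD schema ◇q → □q.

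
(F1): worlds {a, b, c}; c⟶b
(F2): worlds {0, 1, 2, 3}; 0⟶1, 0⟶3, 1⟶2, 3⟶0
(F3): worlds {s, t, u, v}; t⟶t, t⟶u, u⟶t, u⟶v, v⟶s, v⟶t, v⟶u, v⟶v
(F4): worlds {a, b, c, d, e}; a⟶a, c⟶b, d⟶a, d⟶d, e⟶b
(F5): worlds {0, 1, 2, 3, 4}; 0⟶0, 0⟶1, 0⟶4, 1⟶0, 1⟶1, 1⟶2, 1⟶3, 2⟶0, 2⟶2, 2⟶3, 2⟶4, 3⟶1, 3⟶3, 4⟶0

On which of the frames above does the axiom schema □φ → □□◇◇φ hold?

(F1), (F4), (F5)

Frame correspondent (Sahlqvist): ∀x ∀z (xR²z → ∃w (xRw ∧ zR²w)) — i.e. a generalized confluence (Geach) condition.
(F1): holds.
(F2): fails — 0R²0 but no w with 0Rw and 0R²w.
(F3): fails — uR²s but no w with uRw and sR²w.
(F4): holds.
(F5): holds.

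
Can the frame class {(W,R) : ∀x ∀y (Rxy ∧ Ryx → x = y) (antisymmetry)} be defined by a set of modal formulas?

If a class were modally definable it would be closed under surjective bounded morphisms (Goldblatt–Thomason).
The 8-cycle (worlds s,t,u,v,w,x,y,z with s→t→u→v→w→x→y→z→s) is antisymmetric. Sending even-indexed worlds to a and odd-indexed worlds to b is a surjective bounded morphism onto the two-world frame with a↔b, which is not antisymmetric.
So no modal formula (or set of formulas) defines exactly the antisymmetric frames.

No — not modally definable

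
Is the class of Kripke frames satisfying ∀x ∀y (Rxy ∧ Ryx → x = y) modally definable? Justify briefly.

Modal frame validity is preserved under surjective bounded morphisms.
The 6-cycle (worlds w0,w1,w2,w3,w4,w5 with w0→w1→w2→w3→w4→w5→w0) is antisymmetric. Sending even-indexed worlds to • and odd-indexed worlds to ∘ is a surjective bounded morphism onto the two-world frame with •↔∘, which is not antisymmetric.
Hence antisymmetry is not modally definable.

Not definable by any modal formula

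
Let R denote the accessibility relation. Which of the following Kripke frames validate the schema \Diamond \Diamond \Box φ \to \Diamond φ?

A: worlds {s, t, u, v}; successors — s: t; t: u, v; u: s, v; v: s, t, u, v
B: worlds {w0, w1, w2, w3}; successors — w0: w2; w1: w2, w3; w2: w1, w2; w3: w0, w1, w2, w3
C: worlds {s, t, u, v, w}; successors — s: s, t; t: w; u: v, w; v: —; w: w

Frame correspondent (Sahlqvist): \forall x \forall y (x R^2 y \to \exists w (yRw \wedge xRw)) — i.e. a generalized confluence (Geach) condition.
A: fails — sR²u but no w with uRw and sRw.
B: holds.
C: fails — sR²t but no w* with tRw* and sRw*.
Valid on: B.

B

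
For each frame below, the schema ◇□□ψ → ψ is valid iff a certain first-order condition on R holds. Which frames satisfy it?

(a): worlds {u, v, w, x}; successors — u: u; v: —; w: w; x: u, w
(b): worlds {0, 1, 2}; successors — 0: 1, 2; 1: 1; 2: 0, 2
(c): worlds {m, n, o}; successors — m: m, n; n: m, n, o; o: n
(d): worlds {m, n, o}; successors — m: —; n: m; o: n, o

Frame correspondent (Sahlqvist): ∀x ∀y (xRy → ∃w (yR²w ∧ x = w)) — i.e. a generalized confluence (Geach) condition.
(a): fails — xRu but no t with uR²t and x=t.
(b): fails — 0R1 but no w with 1R²w and 0=w.
(c): ✓.
(d): fails — nRm but no w with mR²w and n=w.

(c)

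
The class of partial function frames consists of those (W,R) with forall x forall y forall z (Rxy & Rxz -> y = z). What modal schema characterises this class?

The condition is partial functionality. The CD schema ◇q → □q defines it.

◇q → □q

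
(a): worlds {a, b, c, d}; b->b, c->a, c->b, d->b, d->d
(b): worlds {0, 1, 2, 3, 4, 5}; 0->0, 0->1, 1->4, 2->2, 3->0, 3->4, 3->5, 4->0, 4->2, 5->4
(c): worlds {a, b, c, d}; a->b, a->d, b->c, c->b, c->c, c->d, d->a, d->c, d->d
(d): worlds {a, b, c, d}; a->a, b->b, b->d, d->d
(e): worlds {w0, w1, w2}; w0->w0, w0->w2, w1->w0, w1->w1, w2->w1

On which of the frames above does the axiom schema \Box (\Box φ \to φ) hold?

(d)

This is the axiom for shift-reflexivity; its first-order frame correspondent is \forall x \forall y (Rxy \to Ryy).
(a): fails — Rca but not Raa.
(b): fails — R34 but not R44.
(c): fails — Rab but not Rbb.
(d): condition met.
(e): fails — Rw0w2 but not Rw2w2.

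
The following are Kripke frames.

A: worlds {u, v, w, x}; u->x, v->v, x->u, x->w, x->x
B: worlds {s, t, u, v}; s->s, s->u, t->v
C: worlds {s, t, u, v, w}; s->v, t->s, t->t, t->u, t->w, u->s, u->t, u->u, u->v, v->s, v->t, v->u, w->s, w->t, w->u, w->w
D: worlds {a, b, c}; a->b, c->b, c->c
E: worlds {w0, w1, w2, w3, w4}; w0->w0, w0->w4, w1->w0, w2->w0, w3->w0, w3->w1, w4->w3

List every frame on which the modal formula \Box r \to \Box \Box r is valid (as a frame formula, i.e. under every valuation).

B, D

Frame correspondent (Sahlqvist): \forall x \forall y \forall z (Rxy \wedge Ryz \to Rxz) — i.e. transitivity.
A: fails — Rux and Rxw but not Ruw.
B: condition met.
C: fails — Rwu and Ruv but not Rwv.
D: condition met.
E: fails — Rw1w0 and Rw0w4 but not Rw1w4.
Valid on: B, D.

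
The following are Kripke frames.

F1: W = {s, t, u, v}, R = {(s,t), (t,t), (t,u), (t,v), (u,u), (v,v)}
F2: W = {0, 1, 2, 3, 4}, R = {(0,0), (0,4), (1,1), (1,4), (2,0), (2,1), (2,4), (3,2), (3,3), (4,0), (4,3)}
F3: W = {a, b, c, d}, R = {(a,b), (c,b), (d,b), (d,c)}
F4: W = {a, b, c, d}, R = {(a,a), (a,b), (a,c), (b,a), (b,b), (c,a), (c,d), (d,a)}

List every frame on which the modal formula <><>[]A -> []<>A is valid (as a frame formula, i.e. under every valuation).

This is the axiom for a generalized confluence (Geach) condition; its first-order frame correspondent is forall x forall y forall z ((x R^2 y & xRz) -> exists w (yRw & zRw)).
F1: fails — tR²u, tRv but no w with uRw and vRw.
F2: fails — 0R²3, 0R0 but no w with 3Rw and 0Rw.
F3: fails — dR²b, dRb but no w with bRw and bRw.
F4: ✓.
Valid on: F4.

F4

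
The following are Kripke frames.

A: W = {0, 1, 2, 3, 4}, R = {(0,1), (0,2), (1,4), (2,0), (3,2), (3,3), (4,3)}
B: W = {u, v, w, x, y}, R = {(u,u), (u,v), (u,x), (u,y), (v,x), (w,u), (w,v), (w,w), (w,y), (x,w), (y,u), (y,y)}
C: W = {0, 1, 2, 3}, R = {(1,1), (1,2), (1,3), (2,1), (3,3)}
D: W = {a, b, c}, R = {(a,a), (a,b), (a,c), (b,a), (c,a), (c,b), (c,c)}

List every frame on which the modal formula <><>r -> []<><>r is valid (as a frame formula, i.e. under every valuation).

D

The schema corresponds to a generalized confluence (Geach) condition: forall x forall y forall z ((x R^2 y & xRz) -> exists w (y = w & z R^2 w)).
A: fails — 0R²0, 0R1 but no w with 0=w and 1R²w.
B: fails — uR²u, uRv but no t with u=t and vR²t.
C: fails — 1R²1, 1R3 but no w with 1=w and 3R²w.
D: holds.
Valid on: D.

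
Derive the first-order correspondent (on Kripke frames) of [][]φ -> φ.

This is a Sahlqvist (Geach-type) schema ◇^0□^2φ → □^0◇^0φ.
Minimal-valuation argument: fix x; take any y with xR^0y and any z with xR^0z. Set V(φ) to the set of worlds R-reachable from y in exactly 2 steps. Then □^2φ holds at y, so the antecedent holds at x; validity forces ◇^0φ at z, giving a w with zR^0w and yR^2w.
First-order correspondent: forall x exists w (x R^2 w & x = w).

forall x exists w (x R^2 w & x = w)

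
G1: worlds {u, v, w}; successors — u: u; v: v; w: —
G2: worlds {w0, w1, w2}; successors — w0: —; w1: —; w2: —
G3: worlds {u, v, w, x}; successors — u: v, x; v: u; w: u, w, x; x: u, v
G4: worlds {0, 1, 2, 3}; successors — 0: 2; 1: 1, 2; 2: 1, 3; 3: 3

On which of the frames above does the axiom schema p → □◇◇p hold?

G1, G2

Frame correspondent (Sahlqvist): ∀x ∀z (xRz → ∃w (x = w ∧ zR²w)) — i.e. a generalized confluence (Geach) condition.
G1: ✓.
G2: ✓.
G3: fails — uRv but no t with u=t and vR²t.
G4: fails — 0R2 but no w with 0=w and 2R²w.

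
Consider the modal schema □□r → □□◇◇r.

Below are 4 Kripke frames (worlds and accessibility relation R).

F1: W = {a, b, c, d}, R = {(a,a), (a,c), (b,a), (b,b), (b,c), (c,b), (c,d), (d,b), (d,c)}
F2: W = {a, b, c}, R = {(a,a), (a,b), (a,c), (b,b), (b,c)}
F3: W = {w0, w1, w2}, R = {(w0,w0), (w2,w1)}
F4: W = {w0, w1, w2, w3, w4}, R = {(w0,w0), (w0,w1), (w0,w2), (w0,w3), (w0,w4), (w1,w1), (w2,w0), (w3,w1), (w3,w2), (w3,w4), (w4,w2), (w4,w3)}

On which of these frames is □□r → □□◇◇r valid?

F1, F3, F4

Frame correspondent (Sahlqvist): ∀x ∀z (xR²z → ∃w (xR²w ∧ zR²w)) — i.e. a generalized confluence (Geach) condition.
F1: holds.
F2: fails — aR²c but no w with aR²w and cR²w.
F3: holds.
F4: holds.
Valid on: F1, F3, F4.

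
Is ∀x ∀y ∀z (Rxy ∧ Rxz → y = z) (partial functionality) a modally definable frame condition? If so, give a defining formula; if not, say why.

Yes: it is partial functionality, defined by the CD schema ◇q → □q.

Definable; ◇q → □q defines it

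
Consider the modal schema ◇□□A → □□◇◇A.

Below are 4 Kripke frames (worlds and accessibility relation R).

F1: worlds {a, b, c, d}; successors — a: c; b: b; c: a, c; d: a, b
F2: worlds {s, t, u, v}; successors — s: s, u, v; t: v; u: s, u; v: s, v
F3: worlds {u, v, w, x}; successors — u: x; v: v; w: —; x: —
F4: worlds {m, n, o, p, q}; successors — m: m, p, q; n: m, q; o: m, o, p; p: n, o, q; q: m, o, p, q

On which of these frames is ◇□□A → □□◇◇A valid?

This is the axiom for a generalized confluence (Geach) condition; its first-order frame correspondent is ∀x ∀y ∀z ((xRy ∧ xR²z) → ∃w (yR²w ∧ zR²w)).
F1: fails — dRa, dR²b but no w with aR²w and bR²w.
F2: satisfies the condition.
F3: satisfies the condition.
F4: satisfies the condition.
Valid on: F2, F3, F4.

F2, F3, F4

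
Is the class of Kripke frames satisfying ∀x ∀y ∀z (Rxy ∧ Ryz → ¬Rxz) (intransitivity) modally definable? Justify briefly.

Modal frame validity is preserved under surjective bounded morphisms.
The 7-cycle (worlds w0,w1,w2,w3,w4,w5,w6 with w0→w1→w2→w3→w4→w5→w6→w0) is intransitive. Mapping every world to a single reflexive point • is a surjective bounded morphism; the reflexive point is not intransitive (R••∧R•• but R••).
So no modal formula (or set of formulas) defines exactly the intransitive frames.

No — not modally definable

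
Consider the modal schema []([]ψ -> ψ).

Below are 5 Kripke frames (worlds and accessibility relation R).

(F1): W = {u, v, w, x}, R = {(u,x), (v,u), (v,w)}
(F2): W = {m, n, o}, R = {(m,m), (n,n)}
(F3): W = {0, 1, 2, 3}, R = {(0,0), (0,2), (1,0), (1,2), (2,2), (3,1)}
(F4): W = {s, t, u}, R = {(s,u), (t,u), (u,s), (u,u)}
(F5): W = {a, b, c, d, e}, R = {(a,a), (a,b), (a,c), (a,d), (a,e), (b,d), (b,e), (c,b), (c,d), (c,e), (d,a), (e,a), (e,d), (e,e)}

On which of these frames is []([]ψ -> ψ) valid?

This is the axiom for shift-reflexivity; its first-order frame correspondent is forall x forall y (Rxy -> Ryy).
(F1): fails — Rvu but not Ruu.
(F2): condition met.
(F3): fails — R31 but not R11.
(F4): fails — Rus but not Rss.
(F5): fails — Rcd but not Rdd.

(F2)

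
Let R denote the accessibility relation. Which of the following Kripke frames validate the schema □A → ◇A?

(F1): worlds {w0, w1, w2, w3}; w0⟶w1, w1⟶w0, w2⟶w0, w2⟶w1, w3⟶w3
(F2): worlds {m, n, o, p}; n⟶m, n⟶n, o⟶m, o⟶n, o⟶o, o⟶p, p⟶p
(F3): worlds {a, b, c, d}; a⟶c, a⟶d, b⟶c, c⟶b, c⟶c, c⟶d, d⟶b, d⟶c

(F1), (F3)

This is the axiom for seriality; its first-order frame correspondent is ∀x ∃y Rxy.
(F1): holds.
(F2): fails — world m has no successor.
(F3): holds.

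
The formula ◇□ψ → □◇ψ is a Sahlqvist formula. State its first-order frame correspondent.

Suppose ◇□ψ→□◇ψ is valid. Take Rxy, Rxz and set V(ψ)={w : Ryw}. Then □ψ at y so ◇□ψ at x, so □◇ψ at x, so ◇ψ at z, giving w with Rzw and Ryw.
Conversely, on a frame with convergence the schema holds at every world under every valuation.
Frame condition: ∀x ∀y ∀z (Rxy ∧ Rxz → ∃w (Ryw ∧ Rzw)).

Convergence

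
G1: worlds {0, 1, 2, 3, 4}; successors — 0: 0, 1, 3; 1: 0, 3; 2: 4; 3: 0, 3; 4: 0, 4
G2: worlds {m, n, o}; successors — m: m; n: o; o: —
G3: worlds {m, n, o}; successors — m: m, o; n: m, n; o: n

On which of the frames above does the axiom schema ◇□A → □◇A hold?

The schema corresponds to convergence: ∀x ∀y ∀z (Rxy ∧ Rxz → ∃w (Ryw ∧ Rzw)).
G1: satisfies the condition.
G2: fails — Rno and Rno but o and o have no common successor.
G3: fails — Rmo and Rmm but o and m have no common successor.
Valid on: G1.

G1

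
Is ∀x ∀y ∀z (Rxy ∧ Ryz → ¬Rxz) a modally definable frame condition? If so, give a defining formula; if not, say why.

If a class were modally definable it would be closed under surjective bounded morphisms (Goldblatt–Thomason).
The 7-cycle (worlds s,t,u,v,w,x,y with s→t→u→v→w→x→y→s) is intransitive. Mapping every world to a single reflexive point • is a surjective bounded morphism; the reflexive point is not intransitive (R••∧R•• but R••).
Hence intransitivity is not modally definable.

No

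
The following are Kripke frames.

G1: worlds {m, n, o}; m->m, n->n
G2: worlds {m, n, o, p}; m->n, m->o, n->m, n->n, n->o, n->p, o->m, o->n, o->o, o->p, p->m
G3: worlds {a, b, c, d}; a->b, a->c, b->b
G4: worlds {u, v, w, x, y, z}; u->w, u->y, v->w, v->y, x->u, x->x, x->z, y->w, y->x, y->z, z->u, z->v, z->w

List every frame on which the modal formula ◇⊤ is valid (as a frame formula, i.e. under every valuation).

G2

Frame correspondent (Sahlqvist): ∀x ∃y Rxy — i.e. seriality.
G1: fails — world o has no successor.
G2: satisfies the condition.
G3: fails — world c has no successor.
G4: fails — world w has no successor.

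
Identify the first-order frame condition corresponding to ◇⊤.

This is a form of the D axiom.
It corresponds to seriality: ∀x ∃y Rxy.

seriality: ∀x ∃y Rxy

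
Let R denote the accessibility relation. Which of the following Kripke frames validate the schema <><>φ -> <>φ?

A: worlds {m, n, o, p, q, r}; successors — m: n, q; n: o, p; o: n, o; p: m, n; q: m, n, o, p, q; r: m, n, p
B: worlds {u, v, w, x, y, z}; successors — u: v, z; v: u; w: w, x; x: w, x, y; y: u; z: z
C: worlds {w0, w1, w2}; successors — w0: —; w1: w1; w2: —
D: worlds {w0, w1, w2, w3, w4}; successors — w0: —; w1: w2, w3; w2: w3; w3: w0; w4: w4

C

Frame correspondent (Sahlqvist): forall x forall y forall z (Rxy & Ryz -> Rxz) — i.e. transitivity.
A: fails — Ron and Rnp but not Rop.
B: fails — Ruv and Rvu but not Ruu.
C: ✓.
D: fails — Rw1w3 and Rw3w0 but not Rw1w0.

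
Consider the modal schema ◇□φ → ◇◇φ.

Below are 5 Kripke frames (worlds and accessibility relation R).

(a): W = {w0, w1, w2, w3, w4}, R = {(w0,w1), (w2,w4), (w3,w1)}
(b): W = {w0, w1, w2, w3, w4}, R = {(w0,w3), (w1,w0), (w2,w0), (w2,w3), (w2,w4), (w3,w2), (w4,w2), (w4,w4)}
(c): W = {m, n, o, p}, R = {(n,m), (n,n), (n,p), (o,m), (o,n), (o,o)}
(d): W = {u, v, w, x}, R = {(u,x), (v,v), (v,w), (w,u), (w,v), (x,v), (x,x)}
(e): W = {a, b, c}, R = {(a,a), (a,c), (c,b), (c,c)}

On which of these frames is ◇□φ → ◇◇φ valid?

The schema corresponds to a generalized confluence (Geach) condition: ∀x ∀y (xRy → ∃w (yRw ∧ xR²w)).
(a): fails — w0Rw1 but no w with w1Rw and w0R²w.
(b): ✓.
(c): fails — nRm but no w with mRw and nR²w.
(d): ✓.
(e): fails — cRb but no w with bRw and cR²w.
Valid on: (b), (d).

(b), (d)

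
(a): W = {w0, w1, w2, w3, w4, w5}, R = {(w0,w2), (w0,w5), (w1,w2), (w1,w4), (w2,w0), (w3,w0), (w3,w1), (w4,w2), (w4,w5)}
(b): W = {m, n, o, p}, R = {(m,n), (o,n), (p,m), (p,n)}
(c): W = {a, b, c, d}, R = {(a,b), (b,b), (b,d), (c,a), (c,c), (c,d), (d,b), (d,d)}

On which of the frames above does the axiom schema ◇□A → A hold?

This is the axiom for symmetry; its first-order frame correspondent is ∀x ∀y (Rxy → Ryx).
(a): fails — Rw1w2 but not Rw2w1.
(b): fails — Ron but not Rno.
(c): fails — Rcd but not Rdc.

none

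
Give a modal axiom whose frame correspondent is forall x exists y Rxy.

□r → ◇r

The condition is seriality. The D schema □r → ◇r defines it.
Suppose □r→◇r is valid. At any x set V(r)=W. Then □r at x, so ◇r at x, so x has a successor.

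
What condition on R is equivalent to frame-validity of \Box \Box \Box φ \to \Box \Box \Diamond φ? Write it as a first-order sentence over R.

This is a Sahlqvist (Geach-type) schema ◇^0□^3φ → □^2◇^1φ.
First-order correspondent: \forall x \forall z (x R^2 z \to \exists w (x R^3 w \wedge zRw)).

\forall x \forall z (x R^2 z \to \exists w (x R^3 w \wedge zRw))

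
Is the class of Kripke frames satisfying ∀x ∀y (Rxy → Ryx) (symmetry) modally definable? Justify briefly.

Yes: it is symmetry, defined by the B schema q → □◇q.
Suppose q→□◇q is valid. Take Rxy and set V(q)={x}. Then q at x, so □◇q at x, so ◇q at y, so some z with Ryz has q; z=x, i.e. Ryx.

Yes — defined by q → □◇q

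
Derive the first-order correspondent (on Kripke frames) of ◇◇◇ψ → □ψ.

∀x ∀y ∀z ((xR³y ∧ xRz) → ∃w (y = w ∧ z = w))

This is a Sahlqvist (Geach-type) schema ◇^3□^0ψ → □^1◇^0ψ.
Minimal-valuation argument: fix x; take any y with xR^3y and any z with xR^1z. Set V(ψ) to the set of worlds R-reachable from y in exactly 0 steps. Then □^0ψ holds at y, so the antecedent holds at x; validity forces ◇^0ψ at z, giving a w with zR^0w and yR^0w.
First-order correspondent: ∀x ∀y ∀z ((xR³y ∧ xRz) → ∃w (y = w ∧ z = w)).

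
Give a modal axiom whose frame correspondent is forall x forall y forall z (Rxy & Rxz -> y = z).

The condition is partial functionality. The CD schema ◇q → □q defines it.
Suppose ◇q→□q is valid. Take Rxy, Rxz and set V(q)={y}. Then ◇q at x, so □q at x, so q at z, i.e. z=y.

◇q → □q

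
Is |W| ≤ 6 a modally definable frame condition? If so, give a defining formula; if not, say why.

Not modally definable

Modal frame validity is preserved under disjoint unions.
Any modal formula valid on each of 7 disjoint one-world frames is valid on their disjoint union (validity is preserved under disjoint unions). Each one-world frame has |W|=1≤6, but the union has |W|=7.
So no modal formula (or set of formulas) defines exactly the |W|≤6 frames.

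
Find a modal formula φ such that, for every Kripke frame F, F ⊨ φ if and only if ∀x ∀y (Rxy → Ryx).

This is symmetry; the standard corresponding axiom is B: p → □◇p.
Suppose p→□◇p is valid. Take Rxy and set V(p)={x}. Then p at x, so □◇p at x, so ◇p at y, so some z with Ryz has p; z=x, i.e. Ryx.

p → □◇p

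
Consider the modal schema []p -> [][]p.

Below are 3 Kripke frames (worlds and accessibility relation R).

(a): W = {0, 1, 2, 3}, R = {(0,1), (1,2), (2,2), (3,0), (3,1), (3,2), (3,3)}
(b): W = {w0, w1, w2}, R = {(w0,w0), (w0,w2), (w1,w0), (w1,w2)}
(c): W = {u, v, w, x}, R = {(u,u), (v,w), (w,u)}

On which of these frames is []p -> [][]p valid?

Frame correspondent (Sahlqvist): forall x forall y forall z (Rxy & Ryz -> Rxz) — i.e. transitivity.
(a): fails — R01 and R12 but not R02.
(b): condition met.
(c): fails — Rvw and Rwu but not Rvu.
Valid on: (b).

(b)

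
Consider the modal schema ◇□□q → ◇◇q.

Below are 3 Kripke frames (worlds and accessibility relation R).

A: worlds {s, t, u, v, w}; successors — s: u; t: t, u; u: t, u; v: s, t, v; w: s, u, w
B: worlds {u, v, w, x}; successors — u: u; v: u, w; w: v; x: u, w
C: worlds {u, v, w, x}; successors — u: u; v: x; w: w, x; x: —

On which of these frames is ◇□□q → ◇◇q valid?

Frame correspondent (Sahlqvist): ∀x ∀y (xRy → ∃w (yR²w ∧ xR²w)) — i.e. a generalized confluence (Geach) condition.
A: condition met.
B: condition met.
C: fails — vRx but no t with xR²t and vR²t.
Valid on: A, B.

A, B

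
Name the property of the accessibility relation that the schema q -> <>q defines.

reflexivity

This schema is equivalent to the T axiom □q → q.
Its frame correspondent is reflexivity — forall x Rxx.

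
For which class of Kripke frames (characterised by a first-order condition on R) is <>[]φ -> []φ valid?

This schema is equivalent to the 5 axiom ◇φ → □◇φ.
Its frame correspondent is the Euclidean property — forall x forall y forall z (Rxy & Rxz -> Ryz).

the Euclidean property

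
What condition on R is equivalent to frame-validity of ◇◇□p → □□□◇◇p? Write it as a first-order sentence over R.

This is a Sahlqvist (Geach-type) schema ◇^2□^1p → □^3◇^2p.
First-order correspondent: ∀x ∀y ∀z ((xR²y ∧ xR³z) → ∃w (yRw ∧ zR²w)).

∀x ∀y ∀z ((xR²y ∧ xR³z) → ∃w (yRw ∧ zR²w))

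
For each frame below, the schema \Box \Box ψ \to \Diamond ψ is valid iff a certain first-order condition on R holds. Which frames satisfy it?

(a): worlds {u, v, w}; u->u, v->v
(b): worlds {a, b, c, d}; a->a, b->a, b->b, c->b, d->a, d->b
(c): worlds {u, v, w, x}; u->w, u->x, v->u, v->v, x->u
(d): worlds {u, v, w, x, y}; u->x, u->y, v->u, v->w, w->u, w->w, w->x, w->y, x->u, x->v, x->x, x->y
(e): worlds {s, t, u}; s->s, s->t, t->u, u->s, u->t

(b)

Frame correspondent (Sahlqvist): \forall x \exists w (x R^2 w \wedge xRw) — i.e. a generalized confluence (Geach) condition.
(a): fails — at w but no t with wR²t and wRt.
(b): condition met.
(c): fails — at u but no t with uR²t and uRt.
(d): fails — at y but no t with yR²t and yRt.
(e): fails — at t but no w with tR²w and tRw.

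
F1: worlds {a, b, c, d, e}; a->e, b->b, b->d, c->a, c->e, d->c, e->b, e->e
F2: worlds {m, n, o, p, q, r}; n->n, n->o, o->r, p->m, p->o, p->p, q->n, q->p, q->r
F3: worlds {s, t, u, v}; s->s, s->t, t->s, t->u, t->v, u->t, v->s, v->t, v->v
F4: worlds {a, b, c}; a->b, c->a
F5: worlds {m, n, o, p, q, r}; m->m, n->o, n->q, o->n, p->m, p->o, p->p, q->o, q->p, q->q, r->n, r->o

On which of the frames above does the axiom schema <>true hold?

This is the axiom for seriality; its first-order frame correspondent is forall x exists y Rxy.
F1: condition met.
F2: fails — world m has no successor.
F3: condition met.
F4: fails — world b has no successor.
F5: condition met.
Valid on: F1, F3, F5.

F1, F3, F5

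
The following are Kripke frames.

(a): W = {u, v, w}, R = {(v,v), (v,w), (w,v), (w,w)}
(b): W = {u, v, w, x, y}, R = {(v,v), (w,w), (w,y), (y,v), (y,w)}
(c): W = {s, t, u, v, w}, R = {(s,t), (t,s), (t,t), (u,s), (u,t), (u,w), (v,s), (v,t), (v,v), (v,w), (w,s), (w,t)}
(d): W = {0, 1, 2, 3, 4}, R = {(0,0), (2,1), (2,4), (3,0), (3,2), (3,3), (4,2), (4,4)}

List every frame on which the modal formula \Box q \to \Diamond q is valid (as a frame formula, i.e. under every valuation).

(c)

The schema corresponds to seriality: \forall x \exists y Rxy.
(a): fails — world u has no successor.
(b): fails — world u has no successor.
(c): condition met.
(d): fails — world 1 has no successor.
Valid on: (c).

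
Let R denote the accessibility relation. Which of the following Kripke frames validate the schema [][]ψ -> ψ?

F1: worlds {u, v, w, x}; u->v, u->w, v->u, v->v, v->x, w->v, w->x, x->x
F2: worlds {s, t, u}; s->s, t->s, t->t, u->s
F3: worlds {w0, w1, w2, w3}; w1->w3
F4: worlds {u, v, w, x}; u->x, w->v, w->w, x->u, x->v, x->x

none

This is the axiom for a generalized confluence (Geach) condition; its first-order frame correspondent is forall x exists w (x R^2 w & x = w).
F1: fails — at w but no t with wR²t and w=t.
F2: fails — at u but no w with uR²w and u=w.
F3: fails — at w0 but no w with w0R²w and w0=w.
F4: fails — at v but no t with vR²t and v=t.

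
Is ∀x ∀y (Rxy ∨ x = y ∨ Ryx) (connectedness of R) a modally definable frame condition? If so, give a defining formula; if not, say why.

Any modally definable frame class is closed under disjoint unions.
Take 3 disjoint single-world reflexive frames: each is trivially connected, but their disjoint union has 3 worlds with no edge between distinct components, so it is not connected.
Hence connectedness of R is not modally definable.

No — not modally definable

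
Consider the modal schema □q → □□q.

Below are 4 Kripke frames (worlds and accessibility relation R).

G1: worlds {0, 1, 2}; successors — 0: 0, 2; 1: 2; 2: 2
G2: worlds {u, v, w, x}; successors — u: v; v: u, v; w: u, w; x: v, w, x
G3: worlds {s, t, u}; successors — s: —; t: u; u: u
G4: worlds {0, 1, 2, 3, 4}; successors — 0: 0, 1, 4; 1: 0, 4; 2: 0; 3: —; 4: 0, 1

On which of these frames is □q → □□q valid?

G1, G3

Frame correspondent (Sahlqvist): ∀x ∀y ∀z (Rxy ∧ Ryz → Rxz) — i.e. transitivity.
G1: condition met.
G2: fails — Ruv and Rvu but not Ruu.
G3: condition met.
G4: fails — R10 and R01 but not R11.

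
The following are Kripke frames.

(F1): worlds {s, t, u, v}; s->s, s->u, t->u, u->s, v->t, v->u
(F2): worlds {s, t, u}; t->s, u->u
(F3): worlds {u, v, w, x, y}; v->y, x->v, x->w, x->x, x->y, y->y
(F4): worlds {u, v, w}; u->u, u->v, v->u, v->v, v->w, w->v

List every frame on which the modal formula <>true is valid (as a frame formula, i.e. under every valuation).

Frame correspondent (Sahlqvist): forall x exists y Rxy — i.e. seriality.
(F1): holds.
(F2): fails — world s has no successor.
(F3): fails — world u has no successor.
(F4): holds.

(F1), (F4)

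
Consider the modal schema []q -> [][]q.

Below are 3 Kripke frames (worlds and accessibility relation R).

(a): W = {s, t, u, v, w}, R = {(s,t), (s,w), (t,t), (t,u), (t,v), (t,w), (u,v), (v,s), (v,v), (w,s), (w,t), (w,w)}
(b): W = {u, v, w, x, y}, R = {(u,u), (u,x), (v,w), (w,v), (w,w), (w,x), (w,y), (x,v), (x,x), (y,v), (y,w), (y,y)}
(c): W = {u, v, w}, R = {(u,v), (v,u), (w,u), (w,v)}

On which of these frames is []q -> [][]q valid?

none

Frame correspondent (Sahlqvist): forall x forall y forall z (Rxy & Ryz -> Rxz) — i.e. transitivity.
(a): fails — Ruv and Rvs but not Rus.
(b): fails — Rvw and Rwx but not Rvx.
(c): fails — Ruv and Rvu but not Ruu.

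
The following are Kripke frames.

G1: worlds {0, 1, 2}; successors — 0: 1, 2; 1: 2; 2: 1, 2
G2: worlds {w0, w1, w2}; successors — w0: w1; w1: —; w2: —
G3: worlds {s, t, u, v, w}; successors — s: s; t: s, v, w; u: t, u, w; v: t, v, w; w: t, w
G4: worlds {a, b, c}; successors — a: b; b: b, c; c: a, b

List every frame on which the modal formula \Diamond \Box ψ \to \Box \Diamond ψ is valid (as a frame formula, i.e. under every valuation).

G1, G4

This is the axiom for convergence; its first-order frame correspondent is \forall x \forall y \forall z (Rxy \wedge Rxz \to \exists w (Ryw \wedge Rzw)).
G1: ✓.
G2: fails — Rw0w1 and Rw0w1 but w1 and w1 have no common successor.
G3: fails — Rtv and Rts but v and s have no common successor.
G4: ✓.
Valid on: G1, G4.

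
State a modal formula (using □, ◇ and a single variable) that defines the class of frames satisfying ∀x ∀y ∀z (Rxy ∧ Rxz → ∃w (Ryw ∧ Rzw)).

◇□p → □◇p

A defining formula is ◇□p → □◇p (the .2 axiom).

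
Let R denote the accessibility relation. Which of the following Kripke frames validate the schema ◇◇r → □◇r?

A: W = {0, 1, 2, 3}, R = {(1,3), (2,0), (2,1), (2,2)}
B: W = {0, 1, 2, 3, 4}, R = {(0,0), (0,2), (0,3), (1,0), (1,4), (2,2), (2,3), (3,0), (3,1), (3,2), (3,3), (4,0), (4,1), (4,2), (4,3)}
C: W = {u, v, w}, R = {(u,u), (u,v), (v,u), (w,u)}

This is the axiom for a generalized confluence (Geach) condition; its first-order frame correspondent is ∀x ∀y ∀z ((xR²y ∧ xRz) → ∃w (y = w ∧ zRw)).
A: fails — 2R²0, 2R0 but no w with 0=w and 0Rw.
B: fails — 0R²0, 0R2 but no w with 0=w and 2Rw.
C: fails — uR²v, uRv but no t with v=t and vRt.
Valid on no frame.

none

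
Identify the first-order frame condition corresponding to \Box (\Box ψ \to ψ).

Shift-reflexivity

This schema is the T□ axiom.
It corresponds to shift-reflexivity: \forall x \forall y (Rxy \to Ryy).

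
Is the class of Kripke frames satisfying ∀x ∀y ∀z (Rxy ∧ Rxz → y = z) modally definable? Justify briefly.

The condition is partial functionality. A defining modal formula is ◇p → □p.

Definable; ◇p → □p defines it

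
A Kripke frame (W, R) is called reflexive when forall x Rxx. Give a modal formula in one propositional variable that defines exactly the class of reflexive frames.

A defining formula is □p → p (the T axiom).
Suppose □p→p is valid. At any x set V(p)={w : Rxw}. Then □p holds at x, so p holds at x, i.e. Rxx.

□p → p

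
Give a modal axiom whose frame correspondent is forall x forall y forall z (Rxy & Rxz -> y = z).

◇s → □s

A defining formula is ◇s → □s (the CD axiom).
Suppose ◇s→□s is valid. Take Rxy, Rxz and set V(s)={y}. Then ◇s at x, so □s at x, so s at z, i.e. z=y.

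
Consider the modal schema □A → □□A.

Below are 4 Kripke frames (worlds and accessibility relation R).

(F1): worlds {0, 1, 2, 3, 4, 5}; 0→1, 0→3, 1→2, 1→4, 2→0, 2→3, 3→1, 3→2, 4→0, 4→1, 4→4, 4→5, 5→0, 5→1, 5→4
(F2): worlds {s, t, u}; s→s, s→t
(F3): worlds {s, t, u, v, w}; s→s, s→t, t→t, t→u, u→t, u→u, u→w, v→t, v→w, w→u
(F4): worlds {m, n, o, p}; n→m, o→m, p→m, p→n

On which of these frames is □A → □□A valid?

The schema corresponds to transitivity: ∀x ∀y ∀z (Rxy ∧ Ryz → Rxz).
(F1): fails — R32 and R23 but not R33.
(F2): satisfies the condition.
(F3): fails — Rwu and Ruw but not Rww.
(F4): satisfies the condition.

(F2), (F4)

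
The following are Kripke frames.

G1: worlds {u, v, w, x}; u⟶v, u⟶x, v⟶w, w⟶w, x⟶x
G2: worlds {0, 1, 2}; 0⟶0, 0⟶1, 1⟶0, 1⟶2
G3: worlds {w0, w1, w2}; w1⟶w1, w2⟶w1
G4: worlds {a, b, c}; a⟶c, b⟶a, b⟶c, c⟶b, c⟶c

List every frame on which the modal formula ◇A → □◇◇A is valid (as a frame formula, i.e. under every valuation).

G3

Frame correspondent (Sahlqvist): ∀x ∀y ∀z ((xRy ∧ xRz) → ∃w (y = w ∧ zR²w)) — i.e. a generalized confluence (Geach) condition.
G1: fails — uRv, uRv but no t with v=t and vR²t.
G2: fails — 1R0, 1R2 but no w with 0=w and 2R²w.
G3: ✓.
G4: fails — bRa, bRa but no w with a=w and aR²w.
Valid on: G3.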